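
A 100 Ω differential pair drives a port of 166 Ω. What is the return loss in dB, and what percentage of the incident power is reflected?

RL ≈ 12.1 dB; 6.16% of incident power reflected

Γ = (166 − 100)/(166 + 100) = 0.248
RL = −20·log₁₀(0.248) = 12.1 dB
P_refl/P_inc = |Γ|² = 0.0616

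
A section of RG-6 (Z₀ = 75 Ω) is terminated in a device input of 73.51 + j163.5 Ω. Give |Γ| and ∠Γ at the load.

Γ ≈ 0.74 ∠ 42.8°

Γ = (Z_L − Z_0)/(Z_L + Z_0) = (-1.49 + j163.5)/(148.5 + j163.5)
|Γ| = 164/221 = 0.74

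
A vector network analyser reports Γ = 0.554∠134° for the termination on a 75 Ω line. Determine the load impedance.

Z_L ≈ 25 + j28.8 Ω

Z_L = Z_0·(1 + Γ)/(1 − Γ) = 75·(0.615 + j0.399)/(1.38 − j0.399)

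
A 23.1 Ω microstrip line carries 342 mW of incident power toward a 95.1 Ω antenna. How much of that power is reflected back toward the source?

P_reflected ≈ 127 mW

Γ = (95.1 − 23.1)/(95.1 + 23.1) = 0.609
|Γ|² = 0.371
P_refl = |Γ|²·P_inc = 127 mW, P_del = (1 − |Γ|²)·P_inc = 215 mW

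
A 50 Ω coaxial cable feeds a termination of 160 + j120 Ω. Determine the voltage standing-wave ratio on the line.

Γ = (Z_L − Z_0)/(Z_L + Z_0) = (110 + j120)/(210 + j120)
|Γ| = 163/242 = 0.673
VSWR = (1 + |Γ|)/(1 − |Γ|) = 1.67/0.327

VSWR ≈ 5.12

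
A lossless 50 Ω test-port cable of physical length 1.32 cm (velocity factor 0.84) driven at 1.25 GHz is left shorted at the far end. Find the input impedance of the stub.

Z_in ≈ +j21.8 Ω

λ = v/f = 0.84·c / 1.25 GHz = 0.202 m
βl = 2π·l/λ = 2π × 0.0655 = 23.6°
tan(βl) = 0.436
For a shorted stub, Z_in = jZ_0·tan(βl)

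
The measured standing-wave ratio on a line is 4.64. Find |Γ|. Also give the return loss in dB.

|Γ| = (S − 1)/(S + 1) = (4.64 − 1)/(4.64 + 1) = 3.64/5.64
RL = −20·log₁₀|Γ| = −20·log₁₀(0.645)

|Γ| ≈ 0.645; return loss ≈ 3.8 dB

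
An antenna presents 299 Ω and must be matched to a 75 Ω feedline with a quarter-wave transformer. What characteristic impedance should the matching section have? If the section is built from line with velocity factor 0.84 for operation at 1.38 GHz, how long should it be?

Z_qwt ≈ 150 Ω; length ≈ 4.57 cm

Z_qwt = √(Z_0·R_L) = √(75 × 299) = √22420
λ = 0.84·c/f = 0.183 m, so l = λ/4 = 0.0457 m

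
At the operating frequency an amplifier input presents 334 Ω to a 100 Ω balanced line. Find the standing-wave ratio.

VSWR ≈ 3.34

Γ = (334 − 100)/(334 + 100) = 0.539
VSWR = (1 + 0.539)/(1 − 0.539)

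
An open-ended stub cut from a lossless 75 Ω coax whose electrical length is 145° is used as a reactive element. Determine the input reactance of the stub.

X_in ≈ 107 Ω (inductive)

tan(βl) = -0.7
For an open-ended stub, Z_in = −jZ_0·cot(βl) = −jZ_0/tan(βl)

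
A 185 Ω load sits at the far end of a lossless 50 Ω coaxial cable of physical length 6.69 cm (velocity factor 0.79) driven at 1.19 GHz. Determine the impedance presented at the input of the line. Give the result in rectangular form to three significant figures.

λ = v/f = 0.79·c / 1.19 GHz = 0.199 m
βl = 2π·l/λ = 2π × 0.336 = 121°
tan(βl) = tan(121°) = -1.67
Z_in = Z_0·(Z_L + jZ_0·tanβl)/(Z_0 + jZ_L·tanβl)
     = 50·(185 − j83.5)/(50 − j309)

Z_in ≈ 17.9 + j27.1 Ω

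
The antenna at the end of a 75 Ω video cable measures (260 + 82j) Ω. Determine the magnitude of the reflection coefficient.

Γ = (Z_L − Z_0)/(Z_L + Z_0) = (185 + j82)/(335 + j82)
|Γ| = 202/345

|Γ| ≈ 0.587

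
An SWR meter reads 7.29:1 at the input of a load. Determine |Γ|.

|Γ| = (S − 1)/(S + 1) = (7.29 − 1)/(7.29 + 1) = 6.29/8.29

|Γ| ≈ 0.759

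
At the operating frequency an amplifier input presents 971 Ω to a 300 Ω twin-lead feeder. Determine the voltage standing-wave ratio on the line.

VSWR ≈ 3.24

For a purely resistive load, VSWR = R_L/Z_0 or Z_0/R_L (whichever > 1) = 971/300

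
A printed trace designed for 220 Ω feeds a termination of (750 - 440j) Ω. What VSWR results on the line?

VSWR ≈ 4.66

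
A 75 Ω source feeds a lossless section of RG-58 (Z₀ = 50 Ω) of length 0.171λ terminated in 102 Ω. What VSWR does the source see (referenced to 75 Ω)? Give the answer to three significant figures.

βl = 2π × 0.171 = 61.6°
tan(βl) = 1.85
Z_in = Z_0·(Z_L + jZ_0·tanβl)/(Z_0 + jZ_L·tanβl) = 29.6 − j19.2 Ω
Γ_s = (Z_in − Z_s)/(Z_in + Z_s) = (-45.4 − j19.2)/(105 − j19.2), |Γ_s| = 0.463
VSWR = (1 + |Γ_s|)/(1 − |Γ_s|)

VSWR ≈ 2.73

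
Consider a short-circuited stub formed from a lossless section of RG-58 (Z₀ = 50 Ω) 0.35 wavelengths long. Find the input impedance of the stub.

Z_in ≈ −j68.8 Ω

βl = 2π × 0.35 = 126°
tan(βl) = -1.38
For a short-circuited stub, Z_in = jZ_0·tan(βl)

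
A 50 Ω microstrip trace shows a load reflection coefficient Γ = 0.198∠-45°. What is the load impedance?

Z_L ≈ 63.3 − j18.4 Ω

Z_L = Z_0·(1 + Γ)/(1 − Γ) = 50·(1.14 − j0.14)/(0.86 + j0.14)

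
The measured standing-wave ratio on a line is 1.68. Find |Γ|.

|Γ| ≈ 0.254

|Γ| = (S − 1)/(S + 1) = (1.68 − 1)/(1.68 + 1) = 0.68/2.68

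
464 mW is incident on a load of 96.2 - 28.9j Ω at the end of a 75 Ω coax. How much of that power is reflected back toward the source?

|Γ| = |(21.2 − j28.9)/(171.2 − j28.9)| = 0.206
|Γ|² = 0.0426
P_refl = |Γ|²·P_inc = 19.8 mW, P_del = (1 − |Γ|²)·P_inc = 444 mW

P_reflected ≈ 19.8 mW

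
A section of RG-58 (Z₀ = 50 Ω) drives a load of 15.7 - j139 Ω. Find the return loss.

RL ≈ 0.619 dB

Γ = (-34.3 − j139)/(65.7 − j139), |Γ| = 0.931
RL = −20·log₁₀|Γ| = −20·log₁₀(0.931)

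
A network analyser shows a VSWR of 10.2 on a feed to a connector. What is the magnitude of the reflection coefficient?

|Γ| ≈ 0.821

|Γ| = (S − 1)/(S + 1) = (10.2 − 1)/(10.2 + 1) = 9.2/11.2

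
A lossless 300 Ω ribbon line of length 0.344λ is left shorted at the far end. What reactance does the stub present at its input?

βl = 2π × 0.344 = 124°
tan(βl) = -1.49
For a shorted stub, Z_in = jZ_0·tan(βl)

X_in ≈ -447 Ω (capacitive)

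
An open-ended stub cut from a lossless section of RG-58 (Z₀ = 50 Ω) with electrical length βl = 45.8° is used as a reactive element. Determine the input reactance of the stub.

tan(βl) = 1.03
For an open-ended stub, Z_in = −jZ_0·cot(βl) = −jZ_0/tan(βl)

X_in ≈ -48.6 Ω (capacitive)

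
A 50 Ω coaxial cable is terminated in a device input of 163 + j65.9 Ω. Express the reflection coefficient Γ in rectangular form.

Γ ≈ 0.572 + j0.133

Γ = (Z_L − Z_0)/(Z_L + Z_0) = (113 + j65.9)/(213 + j65.9)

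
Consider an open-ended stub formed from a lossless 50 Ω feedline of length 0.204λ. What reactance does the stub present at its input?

βl = 2π × 0.204 = 73.4°
tan(βl) = 3.36
For an open-ended stub, Z_in = −jZ_0·cot(βl) = −jZ_0/tan(βl)

X_in ≈ -14.9 Ω (capacitive)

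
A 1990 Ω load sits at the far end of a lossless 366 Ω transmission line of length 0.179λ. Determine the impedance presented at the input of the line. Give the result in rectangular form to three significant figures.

βl = 2π × 0.179 = 64.4°
tan(βl) = tan(64.4°) = 2.09
Z_in = Z_0·(Z_L + jZ_0·tanβl)/(Z_0 + jZ_L·tanβl)
     = 366·(1990 + j765)/(366 + j4160)

Z_in ≈ 82.1 − j168 Ω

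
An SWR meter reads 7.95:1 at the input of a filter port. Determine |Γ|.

|Γ| = (S − 1)/(S + 1) = (7.95 − 1)/(7.95 + 1) = 6.95/8.95

|Γ| ≈ 0.777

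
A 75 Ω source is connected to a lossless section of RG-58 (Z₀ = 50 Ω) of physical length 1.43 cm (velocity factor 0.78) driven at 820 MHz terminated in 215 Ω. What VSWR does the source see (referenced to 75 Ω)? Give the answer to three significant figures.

λ = v/f = 0.78·c / 820 MHz = 0.285 m
βl = 2π·l/λ = 2π × 0.0501 = 18°
tan(βl) = 0.326
Z_in = Z_0·(Z_L + jZ_0·tanβl)/(Z_0 + jZ_L·tanβl) = 80.3 − j96.2 Ω
Γ_s = (Z_in − Z_s)/(Z_in + Z_s) = (5.3 − j96.2)/(155 − j96.2), |Γ_s| = 0.527
VSWR = (1 + |Γ_s|)/(1 − |Γ_s|)

VSWR ≈ 3.23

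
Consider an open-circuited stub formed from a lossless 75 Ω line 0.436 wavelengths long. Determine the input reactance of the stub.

βl = 2π × 0.436 = 157°
tan(βl) = -0.425
For an open-circuited stub, Z_in = −jZ_0·cot(βl) = −jZ_0/tan(βl)

X_in ≈ 176 Ω (inductive)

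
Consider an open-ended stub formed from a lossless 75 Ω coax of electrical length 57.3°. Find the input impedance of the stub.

tan(βl) = 1.56
For an open-ended stub, Z_in = −jZ_0·cot(βl) = −jZ_0/tan(βl)

Z_in ≈ −j48.1 Ω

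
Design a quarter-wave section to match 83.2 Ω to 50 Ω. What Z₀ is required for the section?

Z_qwt ≈ 64.5 Ω

Z_qwt = √(Z_0·R_L) = √(50 × 83.2) = √4160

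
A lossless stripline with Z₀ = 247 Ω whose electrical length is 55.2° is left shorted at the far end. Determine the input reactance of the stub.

X_in ≈ 355 Ω (inductive)

tan(βl) = 1.44
For a shorted stub, Z_in = jZ_0·tan(βl)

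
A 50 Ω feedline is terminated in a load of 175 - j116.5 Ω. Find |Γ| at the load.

Γ = (Z_L − Z_0)/(Z_L + Z_0) = (125 − j116.5)/(225 − j116.5)
|Γ| = 171/253

|Γ| ≈ 0.674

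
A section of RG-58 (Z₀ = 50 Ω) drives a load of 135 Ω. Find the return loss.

Γ = (135 − 50)/(135 + 50) = 0.459
RL = −20·log₁₀|Γ| = −20·log₁₀(0.459)

RL ≈ 6.76 dB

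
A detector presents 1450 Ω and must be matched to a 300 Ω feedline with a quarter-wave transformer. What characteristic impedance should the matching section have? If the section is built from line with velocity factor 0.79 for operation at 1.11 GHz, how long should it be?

Z_qwt = √(Z_0·R_L) = √(300 × 1450) = √435000
λ = 0.79·c/f = 0.214 m, so l = λ/4 = 0.0534 m

Z_qwt ≈ 660 Ω; length ≈ 5.34 cm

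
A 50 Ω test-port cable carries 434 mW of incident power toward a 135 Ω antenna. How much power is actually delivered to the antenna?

P_delivered ≈ 342 mW

Γ = (135 − 50)/(135 + 50) = 0.459
|Γ|² = 0.211
P_refl = |Γ|²·P_inc = 91.6 mW, P_del = (1 − |Γ|²)·P_inc = 342 mW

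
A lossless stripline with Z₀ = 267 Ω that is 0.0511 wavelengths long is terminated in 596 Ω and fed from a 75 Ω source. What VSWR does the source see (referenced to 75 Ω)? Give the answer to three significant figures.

βl = 2π × 0.0511 = 18.4°
tan(βl) = 0.333
Z_in = Z_0·(Z_L + jZ_0·tanβl)/(Z_0 + jZ_L·tanβl) = 427 − j228 Ω
Γ_s = (Z_in − Z_s)/(Z_in + Z_s) = (352 − j228)/(502 − j228), |Γ_s| = 0.761
VSWR = (1 + |Γ_s|)/(1 − |Γ_s|)

VSWR ≈ 7.35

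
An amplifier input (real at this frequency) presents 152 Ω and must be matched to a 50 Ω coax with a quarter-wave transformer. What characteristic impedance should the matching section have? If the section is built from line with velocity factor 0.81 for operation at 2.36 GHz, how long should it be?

Z_qwt ≈ 87.2 Ω; length ≈ 2.57 cm

Z_qwt = √(Z_0·R_L) = √(50 × 152) = √7600
λ = 0.81·c/f = 0.103 m, so l = λ/4 = 0.0257 m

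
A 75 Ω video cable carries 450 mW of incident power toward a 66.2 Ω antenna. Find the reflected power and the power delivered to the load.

P_reflected ≈ 1.75 mW; P_delivered ≈ 448 mW

Γ = (66.2 − 75)/(66.2 + 75) = -0.0623
|Γ|² = 0.00388
P_refl = |Γ|²·P_inc = 1.75 mW, P_del = (1 − |Γ|²)·P_inc = 448 mW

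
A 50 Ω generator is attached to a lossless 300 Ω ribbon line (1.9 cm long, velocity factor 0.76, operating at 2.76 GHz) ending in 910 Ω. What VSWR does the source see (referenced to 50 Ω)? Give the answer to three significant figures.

VSWR ≈ 2.3

λ = v/f = 0.76·c / 2.76 GHz = 0.0826 m
βl = 2π·l/λ = 2π × 0.23 = 82.8°
tan(βl) = 7.92
Z_in = Z_0·(Z_L + jZ_0·tanβl)/(Z_0 + jZ_L·tanβl) = 100 − j33.7 Ω
Γ_s = (Z_in − Z_s)/(Z_in + Z_s) = (50.3 − j33.7)/(150 − j33.7), |Γ_s| = 0.393
VSWR = (1 + |Γ_s|)/(1 − |Γ_s|)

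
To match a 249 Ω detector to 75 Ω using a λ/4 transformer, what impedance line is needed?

Z_qwt ≈ 137 Ω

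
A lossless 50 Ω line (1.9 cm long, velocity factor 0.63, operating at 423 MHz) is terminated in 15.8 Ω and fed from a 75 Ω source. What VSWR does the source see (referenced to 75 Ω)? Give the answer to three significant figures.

λ = v/f = 0.63·c / 423 MHz = 0.447 m
βl = 2π·l/λ = 2π × 0.0425 = 15.3°
tan(βl) = 0.274
Z_in = Z_0·(Z_L + jZ_0·tanβl)/(Z_0 + jZ_L·tanβl) = 16.9 + j12.2 Ω
Γ_s = (Z_in − Z_s)/(Z_in + Z_s) = (-58.1 + j12.2)/(91.9 + j12.2), |Γ_s| = 0.641
VSWR = (1 + |Γ_s|)/(1 − |Γ_s|)

VSWR ≈ 4.57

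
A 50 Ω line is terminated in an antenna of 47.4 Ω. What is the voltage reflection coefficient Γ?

Γ = (Z_L − Z_0)/(Z_L + Z_0) = (47.4 − 50)/(47.4 + 50) = -2.6/97.4

Γ = -0.0267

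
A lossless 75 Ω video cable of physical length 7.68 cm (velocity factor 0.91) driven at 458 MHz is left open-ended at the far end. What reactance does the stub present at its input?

λ = v/f = 0.91·c / 458 MHz = 0.596 m
βl = 2π·l/λ = 2π × 0.129 = 46.4°
tan(βl) = 1.05
For an open-ended stub, Z_in = −jZ_0·cot(βl) = −jZ_0/tan(βl)

X_in ≈ -71.5 Ω (capacitive)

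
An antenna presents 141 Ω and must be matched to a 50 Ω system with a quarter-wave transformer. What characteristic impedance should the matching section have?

Z_qwt ≈ 84 Ω

Z_qwt = √(Z_0·R_L) = √(50 × 141) = √7050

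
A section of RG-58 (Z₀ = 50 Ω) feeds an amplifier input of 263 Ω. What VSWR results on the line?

VSWR ≈ 5.26

Γ = (263 − 50)/(263 + 50) = 0.681
VSWR = (1 + 0.681)/(1 − 0.681)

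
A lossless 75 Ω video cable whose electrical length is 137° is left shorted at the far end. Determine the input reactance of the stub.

X_in ≈ -69.9 Ω (capacitive)

tan(βl) = -0.933
For a shorted stub, Z_in = jZ_0·tan(βl)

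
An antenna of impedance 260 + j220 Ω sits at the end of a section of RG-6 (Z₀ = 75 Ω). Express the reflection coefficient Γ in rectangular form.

Γ = (Z_L − Z_0)/(Z_L + Z_0) = (185 + j220)/(335 + j220)

Γ ≈ 0.687 + j0.205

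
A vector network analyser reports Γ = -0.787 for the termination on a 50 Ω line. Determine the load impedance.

Z_L = Z_0·(1 + Γ)/(1 − Γ) = 50·(0.213)/(1.79)

Z_L ≈ 5.96 Ω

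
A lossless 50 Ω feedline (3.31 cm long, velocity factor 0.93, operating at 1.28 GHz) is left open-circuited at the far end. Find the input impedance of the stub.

λ = v/f = 0.93·c / 1.28 GHz = 0.218 m
βl = 2π·l/λ = 2π × 0.152 = 54.7°
tan(βl) = 1.41
For an open-circuited stub, Z_in = −jZ_0·cot(βl) = −jZ_0/tan(βl)

Z_in ≈ −j35.4 Ω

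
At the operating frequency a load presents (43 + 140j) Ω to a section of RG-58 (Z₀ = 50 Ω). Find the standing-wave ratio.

VSWR ≈ 11

Γ = (Z_L − Z_0)/(Z_L + Z_0) = (-7 + j140)/(93 + j140)
|Γ| = 140/168 = 0.834
VSWR = (1 + |Γ|)/(1 − |Γ|) = 1.83/0.166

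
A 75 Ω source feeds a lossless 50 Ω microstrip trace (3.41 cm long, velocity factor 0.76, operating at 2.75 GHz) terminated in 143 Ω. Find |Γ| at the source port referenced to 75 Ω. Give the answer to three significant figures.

λ = v/f = 0.76·c / 2.75 GHz = 0.0829 m
βl = 2π·l/λ = 2π × 0.411 = 148°
tan(βl) = -0.623
Z_in = Z_0·(Z_L + jZ_0·tanβl)/(Z_0 + jZ_L·tanβl) = 47.5 + j53.6 Ω
Γ_s = (Z_in − Z_s)/(Z_in + Z_s) = (-27.5 + j53.6)/(123 + j53.6), |Γ_s| = 0.45

|Γ| ≈ 0.45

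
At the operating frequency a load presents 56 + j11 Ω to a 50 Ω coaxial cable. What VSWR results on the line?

Γ = (Z_L − Z_0)/(Z_L + Z_0) = (6 + j11)/(106 + j11)
|Γ| = 12.5/107 = 0.118
VSWR = (1 + |Γ|)/(1 − |Γ|) = 1.12/0.882

VSWR ≈ 1.27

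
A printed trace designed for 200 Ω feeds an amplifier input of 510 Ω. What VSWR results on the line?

VSWR ≈ 2.55

Γ = (510 − 200)/(510 + 200) = 0.437
VSWR = (1 + 0.437)/(1 − 0.437)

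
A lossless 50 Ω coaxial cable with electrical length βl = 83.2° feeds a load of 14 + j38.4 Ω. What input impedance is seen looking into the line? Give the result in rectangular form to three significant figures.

tan(βl) = tan(83.2°) = 8.39
Z_in = Z_0·(Z_L + jZ_0·tanβl)/(Z_0 + jZ_L·tanβl)
     = 50·(14 + j458)/(-272 + j117)

Z_in ≈ 28.4 − j71.9 Ω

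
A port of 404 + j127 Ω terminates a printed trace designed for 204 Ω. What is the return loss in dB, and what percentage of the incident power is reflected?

Γ = (200 + j127)/(608 + j127), |Γ| = 0.381
RL = −20·log₁₀(0.381) = 8.37 dB
P_refl/P_inc = |Γ|² = 0.145

RL ≈ 8.37 dB; 14.5% of incident power reflected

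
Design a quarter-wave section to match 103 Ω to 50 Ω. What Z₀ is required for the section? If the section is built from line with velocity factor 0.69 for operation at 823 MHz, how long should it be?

Z_qwt = √(Z_0·R_L) = √(50 × 103) = √5150
λ = 0.69·c/f = 0.252 m, so l = λ/4 = 0.0629 m

Z_qwt ≈ 71.8 Ω; length ≈ 6.29 cm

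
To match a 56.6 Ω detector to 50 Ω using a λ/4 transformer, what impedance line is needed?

Z_qwt ≈ 53.2 Ω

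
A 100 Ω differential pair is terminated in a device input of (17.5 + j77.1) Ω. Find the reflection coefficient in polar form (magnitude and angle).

Γ = (Z_L − Z_0)/(Z_L + Z_0) = (-82.5 + j77.1)/(117.5 + j77.1)
|Γ| = 113/141 = 0.803

Γ ≈ 0.803 ∠ 104°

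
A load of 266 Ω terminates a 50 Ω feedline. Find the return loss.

RL ≈ 3.3 dB

Γ = (266 − 50)/(266 + 50) = 0.684
RL = −20·log₁₀|Γ| = −20·log₁₀(0.684)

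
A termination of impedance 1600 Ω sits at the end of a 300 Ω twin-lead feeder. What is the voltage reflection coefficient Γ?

Γ = 0.684

Γ = (Z_L − Z_0)/(Z_L + Z_0) = (1600 − 300)/(1600 + 300) = 1300/1900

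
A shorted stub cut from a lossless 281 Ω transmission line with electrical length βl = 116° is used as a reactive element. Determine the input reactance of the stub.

tan(βl) = -2.05
For a shorted stub, Z_in = jZ_0·tan(βl)

X_in ≈ -576 Ω (capacitive)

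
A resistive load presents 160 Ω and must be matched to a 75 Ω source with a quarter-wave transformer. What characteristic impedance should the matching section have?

Z_qwt ≈ 110 Ω

Z_qwt = √(Z_0·R_L) = √(75 × 160) = √12000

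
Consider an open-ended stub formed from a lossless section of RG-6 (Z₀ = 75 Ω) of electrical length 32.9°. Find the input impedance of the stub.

Z_in ≈ −j116 Ω

tan(βl) = 0.647
For an open-ended stub, Z_in = −jZ_0·cot(βl) = −jZ_0/tan(βl)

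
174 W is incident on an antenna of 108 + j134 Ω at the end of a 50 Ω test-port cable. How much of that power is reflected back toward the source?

P_reflected ≈ 86.4 W

|Γ| = |(58 + j134)/(158 + j134)| = 0.705
|Γ|² = 0.497
P_refl = |Γ|²·P_inc = 86.4 W, P_del = (1 − |Γ|²)·P_inc = 87.6 W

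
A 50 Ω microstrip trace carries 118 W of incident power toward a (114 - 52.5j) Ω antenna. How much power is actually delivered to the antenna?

|Γ| = |(64 − j52.5)/(164 − j52.5)| = 0.481
|Γ|² = 0.231
P_refl = |Γ|²·P_inc = 27.3 W, P_del = (1 − |Γ|²)·P_inc = 90.7 W

P_delivered ≈ 90.7 W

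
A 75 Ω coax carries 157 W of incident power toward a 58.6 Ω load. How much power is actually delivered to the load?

Γ = (58.6 − 75)/(58.6 + 75) = -0.123
|Γ|² = 0.0151
P_refl = |Γ|²·P_inc = 2.37 W, P_del = (1 − |Γ|²)·P_inc = 155 W

P_delivered ≈ 155 W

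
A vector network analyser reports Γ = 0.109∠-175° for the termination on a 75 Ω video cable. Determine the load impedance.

Z_L = Z_0·(1 + Γ)/(1 − Γ) = 75·(0.891 − j0.0095)/(1.11 + j0.0095)

Z_L ≈ 60.3 − j1.16 Ω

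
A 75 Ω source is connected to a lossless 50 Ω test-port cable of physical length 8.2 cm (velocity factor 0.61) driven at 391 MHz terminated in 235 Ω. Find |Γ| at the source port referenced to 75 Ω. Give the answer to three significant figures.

|Γ| ≈ 0.725

λ = v/f = 0.61·c / 391 MHz = 0.468 m
βl = 2π·l/λ = 2π × 0.175 = 63.1°
tan(βl) = 1.97
Z_in = Z_0·(Z_L + jZ_0·tanβl)/(Z_0 + jZ_L·tanβl) = 13.2 − j24 Ω
Γ_s = (Z_in − Z_s)/(Z_in + Z_s) = (-61.8 − j24)/(88.2 − j24), |Γ_s| = 0.725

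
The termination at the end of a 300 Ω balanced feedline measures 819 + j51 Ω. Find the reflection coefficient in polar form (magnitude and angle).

Γ = (Z_L − Z_0)/(Z_L + Z_0) = (519 + j51)/(1119 + j51)
|Γ| = 521/1120 = 0.466

Γ ≈ 0.466 ∠ 3°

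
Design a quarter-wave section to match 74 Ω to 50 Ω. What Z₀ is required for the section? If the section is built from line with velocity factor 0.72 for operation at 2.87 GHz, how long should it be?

Z_qwt ≈ 60.8 Ω; length ≈ 1.88 cm

Z_qwt = √(Z_0·R_L) = √(50 × 74) = √3700
λ = 0.72·c/f = 0.0753 m, so l = λ/4 = 0.0188 m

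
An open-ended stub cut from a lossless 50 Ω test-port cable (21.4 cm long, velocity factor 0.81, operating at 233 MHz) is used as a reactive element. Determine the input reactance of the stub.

λ = v/f = 0.81·c / 233 MHz = 1.04 m
βl = 2π·l/λ = 2π × 0.205 = 73.9°
tan(βl) = 3.46
For an open-ended stub, Z_in = −jZ_0·cot(βl) = −jZ_0/tan(βl)

X_in ≈ -14.5 Ω (capacitive)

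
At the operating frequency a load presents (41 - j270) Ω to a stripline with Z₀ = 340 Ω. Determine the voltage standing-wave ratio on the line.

VSWR ≈ 13.6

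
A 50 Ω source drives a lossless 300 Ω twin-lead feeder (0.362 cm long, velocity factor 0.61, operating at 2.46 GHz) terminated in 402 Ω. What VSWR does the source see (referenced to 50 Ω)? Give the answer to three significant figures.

VSWR ≈ 7.72

λ = v/f = 0.61·c / 2.46 GHz = 0.0744 m
βl = 2π·l/λ = 2π × 0.0487 = 17.5°
tan(βl) = 0.316
Z_in = Z_0·(Z_L + jZ_0·tanβl)/(Z_0 + jZ_L·tanβl) = 375 − j63.9 Ω
Γ_s = (Z_in − Z_s)/(Z_in + Z_s) = (325 − j63.9)/(425 − j63.9), |Γ_s| = 0.771
VSWR = (1 + |Γ_s|)/(1 − |Γ_s|)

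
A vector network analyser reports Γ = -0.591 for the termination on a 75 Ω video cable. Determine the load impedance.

Z_L ≈ 19.3 Ω

Z_L = Z_0·(1 + Γ)/(1 − Γ) = 75·(0.409)/(1.59)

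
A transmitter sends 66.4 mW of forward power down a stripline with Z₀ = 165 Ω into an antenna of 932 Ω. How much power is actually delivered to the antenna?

P_delivered ≈ 33.9 mW

Γ = (932 − 165)/(932 + 165) = 0.699
|Γ|² = 0.489
P_refl = |Γ|²·P_inc = 32.5 mW, P_del = (1 − |Γ|²)·P_inc = 33.9 mW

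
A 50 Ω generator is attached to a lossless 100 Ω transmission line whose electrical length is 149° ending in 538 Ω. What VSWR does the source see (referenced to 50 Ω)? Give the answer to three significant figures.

VSWR ≈ 8.67

tan(βl) = -0.601
Z_in = Z_0·(Z_L + jZ_0·tanβl)/(Z_0 + jZ_L·tanβl) = 64 + j147 Ω
Γ_s = (Z_in − Z_s)/(Z_in + Z_s) = (14 + j147)/(114 + j147), |Γ_s| = 0.793
VSWR = (1 + |Γ_s|)/(1 − |Γ_s|)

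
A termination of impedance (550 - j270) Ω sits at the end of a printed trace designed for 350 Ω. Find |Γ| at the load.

|Γ| ≈ 0.358

Γ = (Z_L − Z_0)/(Z_L + Z_0) = (200 − j270)/(900 − j270)
|Γ| = 336/940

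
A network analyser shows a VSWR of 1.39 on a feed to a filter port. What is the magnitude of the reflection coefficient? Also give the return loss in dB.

|Γ| ≈ 0.163; return loss ≈ 15.7 dB

|Γ| = (S − 1)/(S + 1) = (1.39 − 1)/(1.39 + 1) = 0.39/2.39
RL = −20·log₁₀|Γ| = −20·log₁₀(0.163)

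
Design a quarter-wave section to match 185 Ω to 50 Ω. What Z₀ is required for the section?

Z_qwt ≈ 96.2 Ω

Z_qwt = √(Z_0·R_L) = √(50 × 185) = √9250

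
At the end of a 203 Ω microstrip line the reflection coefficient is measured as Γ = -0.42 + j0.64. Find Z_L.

Z_L = Z_0·(1 + Γ)/(1 − Γ) = 203·(0.58 + j0.64)/(1.42 − j0.64)

Z_L ≈ 34.6 + j107 Ω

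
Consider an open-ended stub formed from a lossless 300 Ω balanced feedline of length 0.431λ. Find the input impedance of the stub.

Z_in ≈ +j648 Ω

βl = 2π × 0.431 = 155°
tan(βl) = -0.463
For an open-ended stub, Z_in = −jZ_0·cot(βl) = −jZ_0/tan(βl)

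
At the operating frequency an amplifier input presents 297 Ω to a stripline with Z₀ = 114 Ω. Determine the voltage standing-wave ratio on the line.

Γ = (297 − 114)/(297 + 114) = 0.445
VSWR = (1 + 0.445)/(1 − 0.445)

VSWR ≈ 2.61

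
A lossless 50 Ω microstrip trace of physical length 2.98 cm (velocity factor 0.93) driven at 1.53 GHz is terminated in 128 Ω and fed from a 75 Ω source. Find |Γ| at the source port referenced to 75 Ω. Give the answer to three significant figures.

λ = v/f = 0.93·c / 1.53 GHz = 0.182 m
βl = 2π·l/λ = 2π × 0.163 = 58.8°
tan(βl) = 1.65
Z_in = Z_0·(Z_L + jZ_0·tanβl)/(Z_0 + jZ_L·tanβl) = 25.3 − j24.3 Ω
Γ_s = (Z_in − Z_s)/(Z_in + Z_s) = (-49.7 − j24.3)/(100 − j24.3), |Γ_s| = 0.536

|Γ| ≈ 0.536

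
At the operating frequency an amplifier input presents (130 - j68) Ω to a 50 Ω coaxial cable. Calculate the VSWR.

Γ = (Z_L − Z_0)/(Z_L + Z_0) = (80 − j68)/(180 − j68)
|Γ| = 105/192 = 0.546
VSWR = (1 + |Γ|)/(1 − |Γ|) = 1.55/0.454

VSWR ≈ 3.4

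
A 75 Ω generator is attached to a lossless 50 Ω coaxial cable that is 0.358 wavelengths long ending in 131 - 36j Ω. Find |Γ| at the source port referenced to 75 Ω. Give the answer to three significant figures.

|Γ| ≈ 0.517

βl = 2π × 0.358 = 129°
tan(βl) = -1.24
Z_in = Z_0·(Z_L + jZ_0·tanβl)/(Z_0 + jZ_L·tanβl) = 31.5 + j39.3 Ω
Γ_s = (Z_in − Z_s)/(Z_in + Z_s) = (-43.5 + j39.3)/(106 + j39.3), |Γ_s| = 0.517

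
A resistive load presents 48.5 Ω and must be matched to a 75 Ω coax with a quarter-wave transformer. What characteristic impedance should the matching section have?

Z_qwt = √(Z_0·R_L) = √(75 × 48.5) = √3638

Z_qwt ≈ 60.3 Ω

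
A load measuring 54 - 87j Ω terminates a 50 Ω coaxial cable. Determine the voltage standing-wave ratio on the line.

VSWR ≈ 4.59

Γ = (Z_L − Z_0)/(Z_L + Z_0) = (4 − j87)/(104 − j87)
|Γ| = 87.1/136 = 0.642
VSWR = (1 + |Γ|)/(1 − |Γ|) = 1.64/0.358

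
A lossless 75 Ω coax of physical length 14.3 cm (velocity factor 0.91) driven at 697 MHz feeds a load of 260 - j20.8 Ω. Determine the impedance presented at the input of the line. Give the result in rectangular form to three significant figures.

Z_in ≈ 37.4 + j59.7 Ω

λ = v/f = 0.91·c / 697 MHz = 0.392 m
βl = 2π·l/λ = 2π × 0.365 = 131°
tan(βl) = tan(131°) = -1.13
Z_in = Z_0·(Z_L + jZ_0·tanβl)/(Z_0 + jZ_L·tanβl)
     = 75·(260 − j106)/(51.4 − j295)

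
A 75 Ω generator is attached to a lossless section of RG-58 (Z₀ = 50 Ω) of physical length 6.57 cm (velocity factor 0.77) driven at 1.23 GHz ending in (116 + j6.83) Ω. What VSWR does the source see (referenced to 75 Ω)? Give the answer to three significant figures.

λ = v/f = 0.77·c / 1.23 GHz = 0.188 m
βl = 2π·l/λ = 2π × 0.35 = 126°
tan(βl) = -1.38
Z_in = Z_0·(Z_L + jZ_0·tanβl)/(Z_0 + jZ_L·tanβl) = 28.9 + j25.5 Ω
Γ_s = (Z_in − Z_s)/(Z_in + Z_s) = (-46.1 + j25.5)/(104 + j25.5), |Γ_s| = 0.493
VSWR = (1 + |Γ_s|)/(1 − |Γ_s|)

VSWR ≈ 2.94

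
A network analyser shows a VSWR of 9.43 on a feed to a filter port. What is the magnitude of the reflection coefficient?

|Γ| = (S − 1)/(S + 1) = (9.43 − 1)/(9.43 + 1) = 8.43/10.4

|Γ| ≈ 0.808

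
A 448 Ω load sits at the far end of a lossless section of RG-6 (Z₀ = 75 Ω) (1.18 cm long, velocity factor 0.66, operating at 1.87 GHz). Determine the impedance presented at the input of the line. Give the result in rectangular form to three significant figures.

λ = v/f = 0.66·c / 1.87 GHz = 0.106 m
βl = 2π·l/λ = 2π × 0.111 = 40.1°
tan(βl) = tan(40.1°) = 0.843
Z_in = Z_0·(Z_L + jZ_0·tanβl)/(Z_0 + jZ_L·tanβl)
     = 75·(448 + j63.2)/(75 + j378)

Z_in ≈ 29.1 − j83.2 Ω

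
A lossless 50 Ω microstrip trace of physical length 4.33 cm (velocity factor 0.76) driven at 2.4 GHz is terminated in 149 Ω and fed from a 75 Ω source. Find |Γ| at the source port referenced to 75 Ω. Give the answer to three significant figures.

|Γ| ≈ 0.375

λ = v/f = 0.76·c / 2.4 GHz = 0.095 m
βl = 2π·l/λ = 2π × 0.456 = 164°
tan(βl) = -0.285
Z_in = Z_0·(Z_L + jZ_0·tanβl)/(Z_0 + jZ_L·tanβl) = 93.6 + j65.2 Ω
Γ_s = (Z_in − Z_s)/(Z_in + Z_s) = (18.6 + j65.2)/(169 + j65.2), |Γ_s| = 0.375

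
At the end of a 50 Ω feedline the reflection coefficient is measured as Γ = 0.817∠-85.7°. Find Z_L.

Z_L = Z_0·(1 + Γ)/(1 − Γ) = 50·(1.06 − j0.815)/(0.939 + j0.815)

Z_L ≈ 10.8 − j52.7 Ω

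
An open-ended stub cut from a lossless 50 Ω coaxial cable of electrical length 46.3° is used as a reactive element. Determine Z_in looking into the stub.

tan(βl) = 1.05
For an open-ended stub, Z_in = −jZ_0·cot(βl) = −jZ_0/tan(βl)

Z_in ≈ −j47.8 Ω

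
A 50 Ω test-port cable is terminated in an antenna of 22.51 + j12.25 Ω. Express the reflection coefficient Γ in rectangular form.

Γ ≈ -0.341 + j0.227

Γ = (Z_L − Z_0)/(Z_L + Z_0) = (-27.49 + j12.25)/(72.51 + j12.25)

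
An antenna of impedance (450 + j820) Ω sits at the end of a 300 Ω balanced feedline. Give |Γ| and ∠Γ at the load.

Γ ≈ 0.75 ∠ 32.1°

Γ = (Z_L − Z_0)/(Z_L + Z_0) = (150 + j820)/(750 + j820)
|Γ| = 834/1110 = 0.75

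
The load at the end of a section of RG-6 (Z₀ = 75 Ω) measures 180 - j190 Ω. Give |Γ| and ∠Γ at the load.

Γ = (Z_L − Z_0)/(Z_L + Z_0) = (105 − j190)/(255 − j190)
|Γ| = 217/318 = 0.683

Γ ≈ 0.683 ∠ -24.4°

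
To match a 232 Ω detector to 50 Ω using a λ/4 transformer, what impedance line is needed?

Z_qwt = √(Z_0·R_L) = √(50 × 232) = √11600

Z_qwt ≈ 108 Ω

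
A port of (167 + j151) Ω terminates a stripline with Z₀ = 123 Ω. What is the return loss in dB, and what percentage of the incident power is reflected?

Γ = (44 + j151)/(290 + j151), |Γ| = 0.481
RL = −20·log₁₀(0.481) = 6.36 dB
P_refl/P_inc = |Γ|² = 0.231

RL ≈ 6.36 dB; 23.1% of incident power reflected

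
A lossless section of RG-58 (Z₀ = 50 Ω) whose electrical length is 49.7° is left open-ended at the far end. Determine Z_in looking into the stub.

tan(βl) = 1.18
For an open-ended stub, Z_in = −jZ_0·cot(βl) = −jZ_0/tan(βl)

Z_in ≈ −j42.4 Ω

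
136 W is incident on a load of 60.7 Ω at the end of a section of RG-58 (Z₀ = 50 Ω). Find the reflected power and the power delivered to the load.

Γ = (60.7 − 50)/(60.7 + 50) = 0.0967
|Γ|² = 0.00934
P_refl = |Γ|²·P_inc = 1.27 W, P_del = (1 − |Γ|²)·P_inc = 135 W

P_reflected ≈ 1.27 W; P_delivered ≈ 135 W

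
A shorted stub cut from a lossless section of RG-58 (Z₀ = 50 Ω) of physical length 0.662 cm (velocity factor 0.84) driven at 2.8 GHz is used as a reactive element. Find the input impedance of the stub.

λ = v/f = 0.84·c / 2.8 GHz = 0.09 m
βl = 2π·l/λ = 2π × 0.0736 = 26.5°
tan(βl) = 0.498
For a shorted stub, Z_in = jZ_0·tan(βl)

Z_in ≈ +j24.9 Ω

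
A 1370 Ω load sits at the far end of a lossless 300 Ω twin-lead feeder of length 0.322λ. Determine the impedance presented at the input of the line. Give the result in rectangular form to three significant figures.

βl = 2π × 0.322 = 116°
tan(βl) = tan(116°) = -2.06
Z_in = Z_0·(Z_L + jZ_0·tanβl)/(Z_0 + jZ_L·tanβl)
     = 300·(1370 − j617)/(300 − j2820)

Z_in ≈ 80.3 + j137 Ω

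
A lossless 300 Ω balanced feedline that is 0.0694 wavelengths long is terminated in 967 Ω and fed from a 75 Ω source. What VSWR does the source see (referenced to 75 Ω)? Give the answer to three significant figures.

βl = 2π × 0.0694 = 25°
tan(βl) = 0.466
Z_in = Z_0·(Z_L + jZ_0·tanβl)/(Z_0 + jZ_L·tanβl) = 361 − j403 Ω
Γ_s = (Z_in − Z_s)/(Z_in + Z_s) = (286 − j403)/(436 − j403), |Γ_s| = 0.832
VSWR = (1 + |Γ_s|)/(1 − |Γ_s|)

VSWR ≈ 10.9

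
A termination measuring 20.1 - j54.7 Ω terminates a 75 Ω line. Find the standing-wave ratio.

Γ = (Z_L − Z_0)/(Z_L + Z_0) = (-54.9 − j54.7)/(95.1 − j54.7)
|Γ| = 77.5/110 = 0.706
VSWR = (1 + |Γ|)/(1 − |Γ|) = 1.71/0.294

VSWR ≈ 5.81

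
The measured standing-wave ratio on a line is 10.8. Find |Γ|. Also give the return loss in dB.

|Γ| = (S − 1)/(S + 1) = (10.8 − 1)/(10.8 + 1) = 9.8/11.8
RL = −20·log₁₀|Γ| = −20·log₁₀(0.831)

|Γ| ≈ 0.831; return loss ≈ 1.61 dB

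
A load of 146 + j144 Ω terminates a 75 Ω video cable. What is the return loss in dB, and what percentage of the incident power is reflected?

RL ≈ 4.31 dB; 37% of incident power reflected

Γ = (71 + j144)/(221 + j144), |Γ| = 0.609
RL = −20·log₁₀(0.609) = 4.31 dB
P_refl/P_inc = |Γ|² = 0.37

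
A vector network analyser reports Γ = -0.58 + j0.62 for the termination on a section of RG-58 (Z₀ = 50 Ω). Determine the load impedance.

Z_L ≈ 4.85 + j21.5 Ω

Z_L = Z_0·(1 + Γ)/(1 − Γ) = 50·(0.42 + j0.62)/(1.58 − j0.62)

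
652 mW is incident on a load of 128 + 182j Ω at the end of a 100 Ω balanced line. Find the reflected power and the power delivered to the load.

|Γ| = |(28 + j182)/(228 + j182)| = 0.631
|Γ|² = 0.398
P_refl = |Γ|²·P_inc = 260 mW, P_del = (1 − |Γ|²)·P_inc = 392 mW

P_reflected ≈ 260 mW; P_delivered ≈ 392 mW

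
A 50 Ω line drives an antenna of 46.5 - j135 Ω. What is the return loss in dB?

RL ≈ 1.79 dB

Γ = (-3.5 − j135)/(96.5 − j135), |Γ| = 0.814
RL = −20·log₁₀|Γ| = −20·log₁₀(0.814)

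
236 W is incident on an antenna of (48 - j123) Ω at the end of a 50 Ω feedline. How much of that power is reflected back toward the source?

|Γ| = |(-2 − j123)/(98 − j123)| = 0.782
|Γ|² = 0.612
P_refl = |Γ|²·P_inc = 144 W, P_del = (1 − |Γ|²)·P_inc = 91.6 W

P_reflected ≈ 144 W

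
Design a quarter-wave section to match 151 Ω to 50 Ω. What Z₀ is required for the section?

Z_qwt ≈ 86.9 Ω

Z_qwt = √(Z_0·R_L) = √(50 × 151) = √7550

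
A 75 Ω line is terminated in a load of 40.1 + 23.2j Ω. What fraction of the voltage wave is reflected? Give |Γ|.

|Γ| ≈ 0.357

Γ = (Z_L − Z_0)/(Z_L + Z_0) = (-34.9 + j23.2)/(115.1 + j23.2)
|Γ| = 41.9/117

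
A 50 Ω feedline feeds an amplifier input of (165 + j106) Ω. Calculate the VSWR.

Γ = (Z_L − Z_0)/(Z_L + Z_0) = (115 + j106)/(215 + j106)
|Γ| = 156/240 = 0.652
VSWR = (1 + |Γ|)/(1 − |Γ|) = 1.65/0.348

VSWR ≈ 4.75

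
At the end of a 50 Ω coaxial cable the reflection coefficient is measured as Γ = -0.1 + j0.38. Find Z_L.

Z_L = Z_0·(1 + Γ)/(1 − Γ) = 50·(0.9 + j0.38)/(1.1 − j0.38)

Z_L ≈ 31.2 + j28.1 Ω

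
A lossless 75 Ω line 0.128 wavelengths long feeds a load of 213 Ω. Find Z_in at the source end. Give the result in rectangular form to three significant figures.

βl = 2π × 0.128 = 46.1°
tan(βl) = tan(46.1°) = 1.04
Z_in = Z_0·(Z_L + jZ_0·tanβl)/(Z_0 + jZ_L·tanβl)
     = 75·(213 + j77.9)/(75 + j221)

Z_in ≈ 45.6 − j56.7 Ω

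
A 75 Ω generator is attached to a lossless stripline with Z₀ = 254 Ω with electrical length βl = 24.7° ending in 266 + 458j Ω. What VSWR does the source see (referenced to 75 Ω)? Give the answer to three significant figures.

VSWR ≈ 16.6

tan(βl) = 0.46
Z_in = Z_0·(Z_L + jZ_0·tanβl)/(Z_0 + jZ_L·tanβl) = 1230 − j115 Ω
Γ_s = (Z_in − Z_s)/(Z_in + Z_s) = (1160 − j115)/(1310 − j115), |Γ_s| = 0.886
VSWR = (1 + |Γ_s|)/(1 − |Γ_s|)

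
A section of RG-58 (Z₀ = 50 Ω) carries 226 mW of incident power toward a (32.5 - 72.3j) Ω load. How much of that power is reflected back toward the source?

|Γ| = |(-17.5 − j72.3)/(82.5 − j72.3)| = 0.678
|Γ|² = 0.46
P_refl = |Γ|²·P_inc = 104 mW, P_del = (1 − |Γ|²)·P_inc = 122 mW

P_reflected ≈ 104 mW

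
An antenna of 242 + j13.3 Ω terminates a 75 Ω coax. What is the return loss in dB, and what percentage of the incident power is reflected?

RL ≈ 5.55 dB; 27.9% of incident power reflected

Γ = (167 + j13.3)/(317 + j13.3), |Γ| = 0.528
RL = −20·log₁₀(0.528) = 5.55 dB
P_refl/P_inc = |Γ|² = 0.279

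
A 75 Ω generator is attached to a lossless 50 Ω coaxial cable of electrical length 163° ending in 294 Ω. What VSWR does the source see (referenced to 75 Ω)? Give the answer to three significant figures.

VSWR ≈ 4.35

tan(βl) = -0.306
Z_in = Z_0·(Z_L + jZ_0·tanβl)/(Z_0 + jZ_L·tanβl) = 76 + j121 Ω
Γ_s = (Z_in − Z_s)/(Z_in + Z_s) = (0.969 + j121)/(151 + j121), |Γ_s| = 0.626
VSWR = (1 + |Γ_s|)/(1 − |Γ_s|)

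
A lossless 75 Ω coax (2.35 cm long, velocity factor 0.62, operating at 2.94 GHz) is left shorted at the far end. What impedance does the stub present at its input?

λ = v/f = 0.62·c / 2.94 GHz = 0.0633 m
βl = 2π·l/λ = 2π × 0.371 = 134°
tan(βl) = -1.05
For a shorted stub, Z_in = jZ_0·tan(βl)

Z_in ≈ −j78.4 Ω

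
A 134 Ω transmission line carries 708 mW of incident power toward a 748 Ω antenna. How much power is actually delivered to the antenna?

P_delivered ≈ 365 mW

Γ = (748 − 134)/(748 + 134) = 0.696
|Γ|² = 0.485
P_refl = |Γ|²·P_inc = 343 mW, P_del = (1 − |Γ|²)·P_inc = 365 mW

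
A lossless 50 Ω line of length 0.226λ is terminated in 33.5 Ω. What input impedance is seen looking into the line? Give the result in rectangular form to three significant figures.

Z_in ≈ 72.6 + j8.87 Ω

βl = 2π × 0.226 = 81.4°
tan(βl) = tan(81.4°) = 6.58
Z_in = Z_0·(Z_L + jZ_0·tanβl)/(Z_0 + jZ_L·tanβl)
     = 50·(33.5 + j329)/(50 + j220)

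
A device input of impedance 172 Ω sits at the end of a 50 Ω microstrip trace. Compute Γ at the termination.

Γ = (Z_L − Z_0)/(Z_L + Z_0) = (172 − 50)/(172 + 50) = 122/222

Γ = 0.55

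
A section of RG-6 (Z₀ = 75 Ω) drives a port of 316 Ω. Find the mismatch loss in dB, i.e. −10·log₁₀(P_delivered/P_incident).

Γ = (316 − 75)/(316 + 75) = 0.616
|Γ|² = 0.38, so P_del/P_inc = 1 − |Γ|² = 0.62
ML = −10·log₁₀(1 − |Γ|²)

mismatch loss ≈ 2.08 dB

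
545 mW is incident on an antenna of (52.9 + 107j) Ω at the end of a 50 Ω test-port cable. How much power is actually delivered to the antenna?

P_delivered ≈ 262 mW

|Γ| = |(2.9 + j107)/(102.9 + j107)| = 0.721
|Γ|² = 0.52
P_refl = |Γ|²·P_inc = 283 mW, P_del = (1 − |Γ|²)·P_inc = 262 mW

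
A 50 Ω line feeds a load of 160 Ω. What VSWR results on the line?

VSWR ≈ 3.2

For a purely resistive load, VSWR = R_L/Z_0 or Z_0/R_L (whichever > 1) = 160/50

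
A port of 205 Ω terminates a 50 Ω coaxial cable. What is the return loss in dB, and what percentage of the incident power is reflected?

Γ = (205 − 50)/(205 + 50) = 0.608
RL = −20·log₁₀(0.608) = 4.32 dB
P_refl/P_inc = |Γ|² = 0.369

RL ≈ 4.32 dB; 36.9% of incident power reflected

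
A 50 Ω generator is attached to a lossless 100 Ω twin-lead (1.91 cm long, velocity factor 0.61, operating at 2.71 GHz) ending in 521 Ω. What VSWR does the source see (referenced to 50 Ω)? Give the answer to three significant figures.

λ = v/f = 0.61·c / 2.71 GHz = 0.0675 m
βl = 2π·l/λ = 2π × 0.283 = 102°
tan(βl) = -4.78
Z_in = Z_0·(Z_L + jZ_0·tanβl)/(Z_0 + jZ_L·tanβl) = 20 + j20.1 Ω
Γ_s = (Z_in − Z_s)/(Z_in + Z_s) = (-30 + j20.1)/(70 + j20.1), |Γ_s| = 0.496
VSWR = (1 + |Γ_s|)/(1 − |Γ_s|)

VSWR ≈ 2.97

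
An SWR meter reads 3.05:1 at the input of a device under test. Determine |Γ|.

|Γ| = (S − 1)/(S + 1) = (3.05 − 1)/(3.05 + 1) = 2.05/4.05

|Γ| ≈ 0.506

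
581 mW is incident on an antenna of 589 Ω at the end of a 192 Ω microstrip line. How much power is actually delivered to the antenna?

P_delivered ≈ 431 mW

Γ = (589 − 192)/(589 + 192) = 0.508
|Γ|² = 0.258
P_refl = |Γ|²·P_inc = 150 mW, P_del = (1 − |Γ|²)·P_inc = 431 mW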